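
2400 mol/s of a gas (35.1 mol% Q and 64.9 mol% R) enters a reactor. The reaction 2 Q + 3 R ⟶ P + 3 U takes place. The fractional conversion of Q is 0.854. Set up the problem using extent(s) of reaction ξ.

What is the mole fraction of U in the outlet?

Q reacted = 0.854 × 842.4 = 719.4 mol/s; ν_Q = −2, so ξ = 719.4/2 = 359.7 mol/s.
Outlet amounts (n = n₀ + ν ξ):
  Q: 842.4 − 2(359.7) = 123
  R: 1558 − 3(359.7) = 478.5
  P: 0 + 1(359.7) = 359.7
  U: 0 + 3(359.7) = 1079
Total out = 2040 mol/s; y_U = 1079 / 2040 = 0.5289.

0.529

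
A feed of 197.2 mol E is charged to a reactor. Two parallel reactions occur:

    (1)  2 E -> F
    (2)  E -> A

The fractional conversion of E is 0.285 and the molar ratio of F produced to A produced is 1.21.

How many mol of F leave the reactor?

Conversion of E: E consumed = 0.285 × 197.2 = 56.2 mol = 2ξ₁ + 1ξ₂.
Selectivity: 1ξ₁ / (1ξ₂) = 1.21 → ξ₁ = 1.21 ξ₂.
Substitute: (2·1.21 + 1) ξ₂ = 56.2 → ξ₂ = 16.43 mol, ξ₁ = 19.88 mol.
Outlet amounts (n = n₀ + Σ ν·ξ):
  E: 197.2 − 2(19.88) − 1(16.43) = 141
  F: 0 + 1(19.88) = 19.88
  A: 0 + 1(16.43) = 16.43

19.9 mol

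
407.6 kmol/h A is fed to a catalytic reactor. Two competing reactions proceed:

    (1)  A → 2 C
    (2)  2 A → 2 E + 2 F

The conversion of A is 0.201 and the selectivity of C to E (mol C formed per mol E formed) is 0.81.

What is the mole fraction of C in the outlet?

0.0965

Conversion of A: A consumed = 0.201 × 407.6 = 81.93 kmol/h = 1ξ₁ + 2ξ₂.
Selectivity: 2ξ₁ / (2ξ₂) = 0.81 → ξ₁ = 0.81 ξ₂.
Substitute: (1·0.81 + 2) ξ₂ = 81.93 → ξ₂ = 29.16 kmol/h, ξ₁ = 23.62 kmol/h.
Outlet amounts (n = n₀ + Σ ν·ξ):
  A: 407.6 − 1(23.62) − 2(29.16) = 325.7
  C: 0 + 2(23.62) = 47.23
  E: 0 + 2(29.16) = 58.31
  F: 0 + 2(29.16) = 58.31
Total out = 489.5 kmol/h; y_C = 47.23 / 489.5 = 0.09649.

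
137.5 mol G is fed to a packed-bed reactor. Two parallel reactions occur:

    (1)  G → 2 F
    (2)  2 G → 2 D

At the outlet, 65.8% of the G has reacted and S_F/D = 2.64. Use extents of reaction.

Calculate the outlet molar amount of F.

Conversion of G: G consumed = 0.658 × 137.5 = 90.48 mol = 1ξ₁ + 2ξ₂.
Selectivity: 2ξ₁ / (2ξ₂) = 2.64 → ξ₁ = 2.64 ξ₂.
Substitute: (1·2.64 + 2) ξ₂ = 90.48 → ξ₂ = 19.5 mol, ξ₁ = 51.48 mol.
Outlet amounts (n = n₀ + Σ ν·ξ):
  G: 137.5 − 1(51.48) − 2(19.5) = 47.03
  F: 0 + 2(51.48) = 103
  D: 0 + 2(19.5) = 39

103 mol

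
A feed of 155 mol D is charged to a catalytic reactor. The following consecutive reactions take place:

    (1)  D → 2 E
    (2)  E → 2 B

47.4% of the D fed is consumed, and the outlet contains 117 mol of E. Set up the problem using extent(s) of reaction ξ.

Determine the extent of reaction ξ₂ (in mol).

Conversion of D: D consumed = 1ξ₁ = 0.474 × 155 → ξ₁ = 73.47 mol.
E balance: n_E = 0 + 2ξ₁ − 1ξ₂ = 117 → ξ₂ = (2·73.47 − 117)/1 = 29.94 mol.
Outlet amounts (n = n₀ + Σ ν·ξ):
  D: 155 − 1(73.47) = 81.53
  E: 0 + 2(73.47) − 1(29.94) = 117
  B: 0 + 2(29.94) = 59.88

ξ₂ = 29.9 mol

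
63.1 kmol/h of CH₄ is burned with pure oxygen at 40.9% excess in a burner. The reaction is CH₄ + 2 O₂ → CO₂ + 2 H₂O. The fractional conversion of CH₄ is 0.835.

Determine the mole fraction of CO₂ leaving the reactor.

Stoichiometric O₂ = 2 × 63.1 = 126.2 kmol/h; O₂ fed = 126.2 × 1.409 = 177.8 kmol/h.
Fuel reacted = 0.835 × 63.1 → ξ = 52.69 kmol/h.
Outlet (n = n₀ + ν ξ):
  CH₄: 63.1 − 1(52.69) = 10.41
  O₂: 177.8 − 2(52.69) = 72.44
  CO₂: 0 + 1(52.69) = 52.69
  H₂O: 0 + 2(52.69) = 105.4
Total out = 240.9 kmol/h; y_CO₂ = 52.69 / 240.9 = 0.2187.

0.219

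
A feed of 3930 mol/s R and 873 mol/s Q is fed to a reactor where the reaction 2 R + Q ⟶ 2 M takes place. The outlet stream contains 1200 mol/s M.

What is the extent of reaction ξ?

ξ = 600 mol/s

For M: n = n₀ + 2ξ → 1200 = 0 + 2ξ, giving ξ = 600 mol/s.
Outlet amounts (n = n₀ + ν ξ):
  R: 3930 − 2(600) = 2730
  Q: 873 − 1(600) = 273
  M: 0 + 2(600) = 1200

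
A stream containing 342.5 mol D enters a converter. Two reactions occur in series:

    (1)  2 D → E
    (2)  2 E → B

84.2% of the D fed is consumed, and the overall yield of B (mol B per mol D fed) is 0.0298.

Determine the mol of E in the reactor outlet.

124 mol

Conversion of D: D consumed = 2ξ₁ = 0.842 × 342.5 → ξ₁ = 144.2 mol.
Yield of B: 1ξ₂ / 342.5 = 0.0298 → ξ₂ = 10.21 mol.
Outlet amounts (n = n₀ + Σ ν·ξ):
  D: 342.5 − 2(144.2) = 54.12
  E: 0 + 1(144.2) − 2(10.21) = 123.8
  B: 0 + 1(10.21) = 10.21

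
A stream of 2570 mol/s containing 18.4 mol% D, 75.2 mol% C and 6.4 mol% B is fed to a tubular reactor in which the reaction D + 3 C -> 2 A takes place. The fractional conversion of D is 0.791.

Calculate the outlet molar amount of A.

748 mol/s

D reacted = 0.791 × 472.9 = 374 mol/s; ν_D = −1, so ξ = 374/1 = 374 mol/s.
Outlet amounts (n = n₀ + ν ξ):
  D: 472.9 − 1(374) = 98.83
  C: 1933 − 3(374) = 810.5
  A: 0 + 2(374) = 748.1
  B: 164.5 (inert)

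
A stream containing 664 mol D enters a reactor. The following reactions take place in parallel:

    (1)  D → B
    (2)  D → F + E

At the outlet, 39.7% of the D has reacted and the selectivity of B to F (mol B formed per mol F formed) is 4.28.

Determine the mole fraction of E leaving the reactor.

Conversion of D: D consumed = 0.397 × 664 = 263.6 mol = 1ξ₁ + 1ξ₂.
Selectivity: 1ξ₁ / (1ξ₂) = 4.28 → ξ₁ = 4.28 ξ₂.
Substitute: (1·4.28 + 1) ξ₂ = 263.6 → ξ₂ = 49.93 mol, ξ₁ = 213.7 mol.
Outlet amounts (n = n₀ + Σ ν·ξ):
  D: 664 − 1(213.7) − 1(49.93) = 400.4
  B: 0 + 1(213.7) = 213.7
  F: 0 + 1(49.93) = 49.93
  E: 0 + 1(49.93) = 49.93
Total out = 713.9 mol; y_E = 49.93 / 713.9 = 0.06993.

0.0699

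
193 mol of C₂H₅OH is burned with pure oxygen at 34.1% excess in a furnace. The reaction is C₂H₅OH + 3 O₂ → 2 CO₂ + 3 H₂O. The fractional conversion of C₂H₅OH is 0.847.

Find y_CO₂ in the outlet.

Stoichiometric O₂ = 3 × 193 = 579 mol; O₂ fed = 579 × 1.341 = 776.4 mol.
Fuel reacted = 0.847 × 193 → ξ = 163.5 mol.
Outlet (n = n₀ + ν ξ):
  C₂H₅OH: 193 − 1(163.5) = 29.53
  O₂: 776.4 − 3(163.5) = 286
  CO₂: 0 + 2(163.5) = 326.9
  H₂O: 0 + 3(163.5) = 490.4
Total out = 1133 mol; y_CO₂ = 326.9 / 1133 = 0.2886.

0.289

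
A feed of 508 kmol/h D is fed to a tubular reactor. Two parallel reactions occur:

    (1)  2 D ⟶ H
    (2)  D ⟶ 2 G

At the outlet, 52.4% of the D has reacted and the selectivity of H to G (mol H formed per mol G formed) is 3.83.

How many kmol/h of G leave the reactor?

Conversion of D: D consumed = 0.524 × 508 = 266.2 kmol/h = 2ξ₁ + 1ξ₂.
Selectivity: 1ξ₁ / (2ξ₂) = 3.83 → ξ₁ = 7.66 ξ₂.
Substitute: (2·7.66 + 1) ξ₂ = 266.2 → ξ₂ = 16.31 kmol/h, ξ₁ = 124.9 kmol/h.
Outlet amounts (n = n₀ + Σ ν·ξ):
  D: 508 − 2(124.9) − 1(16.31) = 241.8
  H: 0 + 1(124.9) = 124.9
  G: 0 + 2(16.31) = 32.62

32.6 kmol/h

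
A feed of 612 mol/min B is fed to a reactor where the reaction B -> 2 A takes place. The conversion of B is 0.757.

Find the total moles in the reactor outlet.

B reacted = 0.757 × 612 = 463.3 mol/min; ν_B = −1, so ξ = 463.3/1 = 463.3 mol/min.
Outlet amounts (n = n₀ + ν ξ):
  B: 612 − 1(463.3) = 148.7
  A: 0 + 2(463.3) = 926.6
Total out = 148.7 + 926.6 = 1075 mol/min.

1080 mol/min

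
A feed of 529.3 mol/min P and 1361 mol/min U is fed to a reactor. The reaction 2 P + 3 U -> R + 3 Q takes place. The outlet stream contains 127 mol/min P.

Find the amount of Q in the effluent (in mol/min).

For P: n = n₀ − 2ξ → 127 = 529.3 − 2ξ, giving ξ = 201.1 mol/min.
Outlet amounts (n = n₀ + ν ξ):
  P: 529.3 − 2(201.1) = 127
  U: 1361 − 3(201.1) = 757.6
  R: 0 + 1(201.1) = 201.1
  Q: 0 + 3(201.1) = 603.4

603 mol/min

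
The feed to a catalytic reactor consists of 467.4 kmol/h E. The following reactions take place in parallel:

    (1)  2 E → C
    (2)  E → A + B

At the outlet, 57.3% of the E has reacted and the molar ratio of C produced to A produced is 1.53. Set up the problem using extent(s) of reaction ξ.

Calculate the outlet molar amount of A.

66 kmol/h

Conversion of E: E consumed = 0.573 × 467.4 = 267.8 kmol/h = 2ξ₁ + 1ξ₂.
Selectivity: 1ξ₁ / (1ξ₂) = 1.53 → ξ₁ = 1.53 ξ₂.
Substitute: (2·1.53 + 1) ξ₂ = 267.8 → ξ₂ = 65.97 kmol/h, ξ₁ = 100.9 kmol/h.
Outlet amounts (n = n₀ + Σ ν·ξ):
  E: 467.4 − 2(100.9) − 1(65.97) = 199.6
  C: 0 + 1(100.9) = 100.9
  A: 0 + 1(65.97) = 65.97
  B: 0 + 1(65.97) = 65.97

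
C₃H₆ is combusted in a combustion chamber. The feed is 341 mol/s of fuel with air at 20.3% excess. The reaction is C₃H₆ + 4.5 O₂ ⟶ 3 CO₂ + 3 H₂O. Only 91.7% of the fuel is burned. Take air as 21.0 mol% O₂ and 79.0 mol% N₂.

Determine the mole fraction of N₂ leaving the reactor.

0.748

Stoichiometric O₂ = 4.5 × 341 = 1534 mol/s; O₂ fed = 1534 × 1.203 = 1846 mol/s.
N₂ fed = 1846 × 79/21 = 6944 mol/s.
Fuel reacted = 0.917 × 341 → ξ = 312.7 mol/s.
Outlet (n = n₀ + ν ξ):
  C₃H₆: 341 − 1(312.7) = 28.3
  O₂: 1846 − 4.5(312.7) = 438.9
  N₂: 6944 (inert)
  CO₂: 0 + 3(312.7) = 938.1
  H₂O: 0 + 3(312.7) = 938.1
Total out = 9288 mol/s; y_N₂ = 6944 / 9288 = 0.7477.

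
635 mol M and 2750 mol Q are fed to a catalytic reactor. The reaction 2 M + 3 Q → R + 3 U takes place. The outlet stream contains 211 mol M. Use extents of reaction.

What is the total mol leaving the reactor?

3170 mol

For M: n = n₀ − 2ξ → 211 = 635 − 2ξ, giving ξ = 212 mol.
Outlet amounts (n = n₀ + ν ξ):
  M: 635 − 2(212) = 211
  Q: 2750 − 3(212) = 2114
  R: 0 + 1(212) = 212
  U: 0 + 3(212) = 636
Total out = 211 + 2114 + 212 + 636 = 3173 mol.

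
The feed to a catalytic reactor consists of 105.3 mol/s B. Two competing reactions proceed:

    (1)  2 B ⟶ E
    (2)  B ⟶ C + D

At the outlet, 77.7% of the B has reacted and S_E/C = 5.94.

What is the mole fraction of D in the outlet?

0.0859

Conversion of B: B consumed = 0.777 × 105.3 = 81.82 mol/s = 2ξ₁ + 1ξ₂.
Selectivity: 1ξ₁ / (1ξ₂) = 5.94 → ξ₁ = 5.94 ξ₂.
Substitute: (2·5.94 + 1) ξ₂ = 81.82 → ξ₂ = 6.352 mol/s, ξ₁ = 37.73 mol/s.
Outlet amounts (n = n₀ + Σ ν·ξ):
  B: 105.3 − 2(37.73) − 1(6.352) = 23.48
  E: 0 + 1(37.73) = 37.73
  C: 0 + 1(6.352) = 6.352
  D: 0 + 1(6.352) = 6.352
Total out = 73.92 mol/s; y_D = 6.352 / 73.92 = 0.08594.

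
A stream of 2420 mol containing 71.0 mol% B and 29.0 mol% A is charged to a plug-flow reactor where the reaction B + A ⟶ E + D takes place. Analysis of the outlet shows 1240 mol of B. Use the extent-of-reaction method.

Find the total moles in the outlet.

For B: n = n₀ − 1ξ → 1240 = 1718 − 1ξ, giving ξ = 478.2 mol.
Outlet amounts (n = n₀ + ν ξ):
  B: 1718 − 1(478.2) = 1240
  A: 701.8 − 1(478.2) = 223.6
  E: 0 + 1(478.2) = 478.2
  D: 0 + 1(478.2) = 478.2
Total out = 1240 + 223.6 + 478.2 + 478.2 = 2420 mol.

2420 mol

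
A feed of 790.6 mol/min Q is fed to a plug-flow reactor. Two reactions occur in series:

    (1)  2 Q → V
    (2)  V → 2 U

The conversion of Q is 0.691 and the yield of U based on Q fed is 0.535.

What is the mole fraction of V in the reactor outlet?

0.0846

Conversion of Q: Q consumed = 2ξ₁ = 0.691 × 790.6 → ξ₁ = 273.2 mol/min.
Yield of U: 2ξ₂ / 790.6 = 0.535 → ξ₂ = 211.5 mol/min.
Outlet amounts (n = n₀ + Σ ν·ξ):
  Q: 790.6 − 2(273.2) = 244.3
  V: 0 + 1(273.2) − 1(211.5) = 61.67
  U: 0 + 2(211.5) = 423
Total out = 728.9 mol/min; y_V = 61.67 / 728.9 = 0.0846.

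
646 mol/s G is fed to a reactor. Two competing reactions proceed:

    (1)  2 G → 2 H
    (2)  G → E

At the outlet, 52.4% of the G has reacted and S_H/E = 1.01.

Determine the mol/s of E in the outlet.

168 mol/s

Conversion of G: G consumed = 0.524 × 646 = 338.5 mol/s = 2ξ₁ + 1ξ₂.
Selectivity: 2ξ₁ / (1ξ₂) = 1.01 → ξ₁ = 0.505 ξ₂.
Substitute: (2·0.505 + 1) ξ₂ = 338.5 → ξ₂ = 168.4 mol/s, ξ₁ = 85.05 mol/s.
Outlet amounts (n = n₀ + Σ ν·ξ):
  G: 646 − 2(85.05) − 1(168.4) = 307.5
  H: 0 + 2(85.05) = 170.1
  E: 0 + 1(168.4) = 168.4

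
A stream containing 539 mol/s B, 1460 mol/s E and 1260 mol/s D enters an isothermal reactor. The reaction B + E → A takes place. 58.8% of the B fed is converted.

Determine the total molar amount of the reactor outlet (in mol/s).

2940 mol/s

B reacted = 0.588 × 539 = 316.9 mol/s; ν_B = −1, so ξ = 316.9/1 = 316.9 mol/s.
Outlet amounts (n = n₀ + ν ξ):
  B: 539 − 1(316.9) = 222.1
  E: 1460 − 1(316.9) = 1143
  A: 0 + 1(316.9) = 316.9
  D: 1260 (inert)
Total out = 222.1 + 1143 + 316.9 + 1260 = 2942 mol/s.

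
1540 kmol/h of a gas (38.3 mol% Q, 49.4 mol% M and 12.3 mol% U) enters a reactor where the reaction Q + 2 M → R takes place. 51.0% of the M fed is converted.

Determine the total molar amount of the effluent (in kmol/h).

M reacted = 0.51 × 760.8 = 388 kmol/h; ν_M = −2, so ξ = 388/2 = 194 kmol/h.
Outlet amounts (n = n₀ + ν ξ):
  Q: 589.8 − 1(194) = 395.8
  M: 760.8 − 2(194) = 372.8
  R: 0 + 1(194) = 194
  U: 189.4 (inert)
Total out = 395.8 + 372.8 + 194 + 189.4 = 1152 kmol/h.

1150 kmol/h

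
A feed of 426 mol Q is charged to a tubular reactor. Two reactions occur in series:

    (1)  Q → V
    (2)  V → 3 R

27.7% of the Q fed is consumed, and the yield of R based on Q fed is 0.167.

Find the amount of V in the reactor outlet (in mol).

Conversion of Q: Q consumed = 1ξ₁ = 0.277 × 426 → ξ₁ = 118 mol.
Yield of R: 3ξ₂ / 426 = 0.167 → ξ₂ = 23.71 mol.
Outlet amounts (n = n₀ + Σ ν·ξ):
  Q: 426 − 1(118) = 308
  V: 0 + 1(118) − 1(23.71) = 94.29
  R: 0 + 3(23.71) = 71.14

94.3 mol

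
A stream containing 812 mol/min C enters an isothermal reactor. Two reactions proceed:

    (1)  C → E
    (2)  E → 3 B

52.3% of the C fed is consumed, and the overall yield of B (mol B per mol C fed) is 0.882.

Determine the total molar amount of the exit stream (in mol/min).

Conversion of C: C consumed = 1ξ₁ = 0.523 × 812 → ξ₁ = 424.7 mol/min.
Yield of B: 3ξ₂ / 812 = 0.882 → ξ₂ = 238.7 mol/min.
Outlet amounts (n = n₀ + Σ ν·ξ):
  C: 812 − 1(424.7) = 387.3
  E: 0 + 1(424.7) − 1(238.7) = 185.9
  B: 0 + 3(238.7) = 716.2
Total out = 387.3 + 185.9 + 716.2 = 1289 mol/min.

1290 mol/min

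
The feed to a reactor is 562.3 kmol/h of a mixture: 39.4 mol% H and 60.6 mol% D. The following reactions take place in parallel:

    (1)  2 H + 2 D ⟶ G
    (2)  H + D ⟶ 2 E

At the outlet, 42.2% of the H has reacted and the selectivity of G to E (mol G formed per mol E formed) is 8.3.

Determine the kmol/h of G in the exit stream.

Conversion of H: H consumed = 0.422 × 221.5 = 93.49 kmol/h = 2ξ₁ + 1ξ₂.
Selectivity: 1ξ₁ / (2ξ₂) = 8.3 → ξ₁ = 16.6 ξ₂.
Substitute: (2·16.6 + 1) ξ₂ = 93.49 → ξ₂ = 2.734 kmol/h, ξ₁ = 45.38 kmol/h.
Outlet amounts (n = n₀ + Σ ν·ξ):
  H: 221.5 − 2(45.38) − 1(2.734) = 128.1
  D: 340.8 − 2(45.38) − 1(2.734) = 247.3
  G: 0 + 1(45.38) = 45.38
  E: 0 + 2(2.734) = 5.467

45.4 kmol/h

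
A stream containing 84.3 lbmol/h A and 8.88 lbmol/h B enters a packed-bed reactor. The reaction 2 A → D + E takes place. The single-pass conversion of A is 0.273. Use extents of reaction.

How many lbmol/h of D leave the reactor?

11.5 lbmol/h

A reacted = 0.273 × 84.3 = 23.01 lbmol/h; ν_A = −2, so ξ = 23.01/2 = 11.51 lbmol/h.
Outlet amounts (n = n₀ + ν ξ):
  A: 84.3 − 2(11.51) = 61.29
  D: 0 + 1(11.51) = 11.51
  E: 0 + 1(11.51) = 11.51
  B: 8.88 (inert)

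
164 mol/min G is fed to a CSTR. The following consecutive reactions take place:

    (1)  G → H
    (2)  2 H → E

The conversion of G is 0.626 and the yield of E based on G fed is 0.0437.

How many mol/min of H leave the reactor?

88.3 mol/min

Conversion of G: G consumed = 1ξ₁ = 0.626 × 164 → ξ₁ = 102.7 mol/min.
Yield of E: 1ξ₂ / 164 = 0.0437 → ξ₂ = 7.167 mol/min.
Outlet amounts (n = n₀ + Σ ν·ξ):
  G: 164 − 1(102.7) = 61.34
  H: 0 + 1(102.7) − 2(7.167) = 88.33
  E: 0 + 1(7.167) = 7.167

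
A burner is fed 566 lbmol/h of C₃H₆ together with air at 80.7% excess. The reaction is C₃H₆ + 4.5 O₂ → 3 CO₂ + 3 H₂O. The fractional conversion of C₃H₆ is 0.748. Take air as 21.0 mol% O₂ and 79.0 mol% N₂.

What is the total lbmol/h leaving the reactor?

22700 lbmol/h

Stoichiometric O₂ = 4.5 × 566 = 2547 lbmol/h; O₂ fed = 2547 × 1.807 = 4602 lbmol/h.
N₂ fed = 4602 × 79/21 = 17310 lbmol/h.
Fuel reacted = 0.748 × 566 → ξ = 423.4 lbmol/h.
Outlet (n = n₀ + ν ξ):
  C₃H₆: 566 − 1(423.4) = 142.6
  O₂: 4602 − 4.5(423.4) = 2697
  N₂: 17310 (inert)
  CO₂: 0 + 3(423.4) = 1270
  H₂O: 0 + 3(423.4) = 1270
Total out = 142.6 + 2697 + 17310 + 1270 + 1270 = 22690 lbmol/h.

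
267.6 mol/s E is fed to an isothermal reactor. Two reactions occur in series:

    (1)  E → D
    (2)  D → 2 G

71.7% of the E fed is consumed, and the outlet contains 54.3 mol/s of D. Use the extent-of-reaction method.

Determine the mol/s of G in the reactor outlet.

Conversion of E: E consumed = 1ξ₁ = 0.717 × 267.6 → ξ₁ = 191.9 mol/s.
D balance: n_D = 0 + 1ξ₁ − 1ξ₂ = 54.3 → ξ₂ = (1·191.9 − 54.3)/1 = 137.6 mol/s.
Outlet amounts (n = n₀ + Σ ν·ξ):
  E: 267.6 − 1(191.9) = 75.73
  D: 0 + 1(191.9) − 1(137.6) = 54.3
  G: 0 + 2(137.6) = 275.1

275 mol/s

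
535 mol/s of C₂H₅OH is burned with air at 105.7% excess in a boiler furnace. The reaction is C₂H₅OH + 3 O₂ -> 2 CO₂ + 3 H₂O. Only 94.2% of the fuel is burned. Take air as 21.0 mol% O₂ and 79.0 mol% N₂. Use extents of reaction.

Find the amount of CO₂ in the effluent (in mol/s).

Stoichiometric O₂ = 3 × 535 = 1605 mol/s; O₂ fed = 1605 × 2.057 = 3301 mol/s.
N₂ fed = 3301 × 79/21 = 12420 mol/s.
Fuel reacted = 0.942 × 535 → ξ = 504 mol/s.
Outlet (n = n₀ + ν ξ):
  C₂H₅OH: 535 − 1(504) = 31.03
  O₂: 3301 − 3(504) = 1790
  N₂: 12420 (inert)
  CO₂: 0 + 2(504) = 1008
  H₂O: 0 + 3(504) = 1512

1010 mol/s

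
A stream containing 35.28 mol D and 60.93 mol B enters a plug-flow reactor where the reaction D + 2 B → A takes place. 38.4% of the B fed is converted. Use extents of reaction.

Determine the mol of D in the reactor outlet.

23.6 mol

B reacted = 0.384 × 60.93 = 23.4 mol; ν_B = −2, so ξ = 23.4/2 = 11.7 mol.
Outlet amounts (n = n₀ + ν ξ):
  D: 35.28 − 1(11.7) = 23.58
  B: 60.93 − 2(11.7) = 37.53
  A: 0 + 1(11.7) = 11.7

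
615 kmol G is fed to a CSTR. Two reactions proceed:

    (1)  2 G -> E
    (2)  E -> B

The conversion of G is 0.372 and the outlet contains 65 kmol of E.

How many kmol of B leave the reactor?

Conversion of G: G consumed = 2ξ₁ = 0.372 × 615 → ξ₁ = 114.4 kmol.
E balance: n_E = 0 + 1ξ₁ − 1ξ₂ = 65 → ξ₂ = (1·114.4 − 65)/1 = 49.39 kmol.
Outlet amounts (n = n₀ + Σ ν·ξ):
  G: 615 − 2(114.4) = 386.2
  E: 0 + 1(114.4) − 1(49.39) = 65
  B: 0 + 1(49.39) = 49.39

49.4 kmol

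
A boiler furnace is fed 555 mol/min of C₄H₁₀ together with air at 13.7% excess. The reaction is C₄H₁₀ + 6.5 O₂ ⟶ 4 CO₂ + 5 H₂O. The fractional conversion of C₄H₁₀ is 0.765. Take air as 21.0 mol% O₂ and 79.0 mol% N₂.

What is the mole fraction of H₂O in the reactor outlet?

Stoichiometric O₂ = 6.5 × 555 = 3608 mol/min; O₂ fed = 3608 × 1.137 = 4102 mol/min.
N₂ fed = 4102 × 79/21 = 15430 mol/min.
Fuel reacted = 0.765 × 555 → ξ = 424.6 mol/min.
Outlet (n = n₀ + ν ξ):
  C₄H₁₀: 555 − 1(424.6) = 130.4
  O₂: 4102 − 6.5(424.6) = 1342
  N₂: 15430 (inert)
  CO₂: 0 + 4(424.6) = 1698
  H₂O: 0 + 5(424.6) = 2123
Total out = 20720 mol/min; y_H₂O = 2123 / 20720 = 0.1024.

0.102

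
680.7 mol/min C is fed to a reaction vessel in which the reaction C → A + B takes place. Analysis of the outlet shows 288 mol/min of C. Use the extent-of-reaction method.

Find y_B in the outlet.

0.366

For C: n = n₀ − 1ξ → 288 = 680.7 − 1ξ, giving ξ = 392.7 mol/min.
Outlet amounts (n = n₀ + ν ξ):
  C: 680.7 − 1(392.7) = 288
  A: 0 + 1(392.7) = 392.7
  B: 0 + 1(392.7) = 392.7
Total out = 1073 mol/min; y_B = 392.7 / 1073 = 0.3658.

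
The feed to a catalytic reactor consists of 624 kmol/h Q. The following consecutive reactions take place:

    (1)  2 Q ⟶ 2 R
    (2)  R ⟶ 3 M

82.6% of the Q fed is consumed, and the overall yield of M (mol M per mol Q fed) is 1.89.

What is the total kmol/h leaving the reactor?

Conversion of Q: Q consumed = 2ξ₁ = 0.826 × 624 → ξ₁ = 257.7 kmol/h.
Yield of M: 3ξ₂ / 624 = 1.89 → ξ₂ = 393.1 kmol/h.
Outlet amounts (n = n₀ + Σ ν·ξ):
  Q: 624 − 2(257.7) = 108.6
  R: 0 + 2(257.7) − 1(393.1) = 122.3
  M: 0 + 3(393.1) = 1179
Total out = 108.6 + 122.3 + 1179 = 1410 kmol/h.

1410 kmol/h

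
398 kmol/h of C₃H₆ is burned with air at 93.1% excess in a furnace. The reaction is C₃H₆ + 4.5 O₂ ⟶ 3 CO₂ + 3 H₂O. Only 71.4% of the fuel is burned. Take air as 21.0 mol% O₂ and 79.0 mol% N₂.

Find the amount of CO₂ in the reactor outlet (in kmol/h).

Stoichiometric O₂ = 4.5 × 398 = 1791 kmol/h; O₂ fed = 1791 × 1.931 = 3458 kmol/h.
N₂ fed = 3458 × 79/21 = 13010 kmol/h.
Fuel reacted = 0.714 × 398 → ξ = 284.2 kmol/h.
Outlet (n = n₀ + ν ξ):
  C₃H₆: 398 − 1(284.2) = 113.8
  O₂: 3458 − 4.5(284.2) = 2180
  N₂: 13010 (inert)
  CO₂: 0 + 3(284.2) = 852.5
  H₂O: 0 + 3(284.2) = 852.5

853 kmol/h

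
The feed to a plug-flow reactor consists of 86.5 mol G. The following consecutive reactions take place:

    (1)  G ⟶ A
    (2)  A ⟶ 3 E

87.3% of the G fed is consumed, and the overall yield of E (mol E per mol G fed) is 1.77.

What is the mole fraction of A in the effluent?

0.13

Conversion of G: G consumed = 1ξ₁ = 0.873 × 86.5 → ξ₁ = 75.51 mol.
Yield of E: 3ξ₂ / 86.5 = 1.77 → ξ₂ = 51.03 mol.
Outlet amounts (n = n₀ + Σ ν·ξ):
  G: 86.5 − 1(75.51) = 10.99
  A: 0 + 1(75.51) − 1(51.03) = 24.48
  E: 0 + 3(51.03) = 153.1
Total out = 188.6 mol; y_A = 24.48 / 188.6 = 0.1298.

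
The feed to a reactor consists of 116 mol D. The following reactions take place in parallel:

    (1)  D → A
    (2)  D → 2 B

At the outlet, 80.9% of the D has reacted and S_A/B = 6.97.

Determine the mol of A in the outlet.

87.6 mol

Conversion of D: D consumed = 0.809 × 116 = 93.84 mol = 1ξ₁ + 1ξ₂.
Selectivity: 1ξ₁ / (2ξ₂) = 6.97 → ξ₁ = 13.94 ξ₂.
Substitute: (1·13.94 + 1) ξ₂ = 93.84 → ξ₂ = 6.281 mol, ξ₁ = 87.56 mol.
Outlet amounts (n = n₀ + Σ ν·ξ):
  D: 116 − 1(87.56) − 1(6.281) = 22.16
  A: 0 + 1(87.56) = 87.56
  B: 0 + 2(6.281) = 12.56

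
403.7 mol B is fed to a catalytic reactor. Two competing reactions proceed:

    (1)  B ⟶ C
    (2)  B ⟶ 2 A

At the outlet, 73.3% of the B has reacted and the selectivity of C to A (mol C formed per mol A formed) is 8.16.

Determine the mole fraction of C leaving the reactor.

0.663

Conversion of B: B consumed = 0.733 × 403.7 = 295.9 mol = 1ξ₁ + 1ξ₂.
Selectivity: 1ξ₁ / (2ξ₂) = 8.16 → ξ₁ = 16.32 ξ₂.
Substitute: (1·16.32 + 1) ξ₂ = 295.9 → ξ₂ = 17.08 mol, ξ₁ = 278.8 mol.
Outlet amounts (n = n₀ + Σ ν·ξ):
  B: 403.7 − 1(278.8) − 1(17.08) = 107.8
  C: 0 + 1(278.8) = 278.8
  A: 0 + 2(17.08) = 34.17
Total out = 420.8 mol; y_C = 278.8 / 420.8 = 0.6626.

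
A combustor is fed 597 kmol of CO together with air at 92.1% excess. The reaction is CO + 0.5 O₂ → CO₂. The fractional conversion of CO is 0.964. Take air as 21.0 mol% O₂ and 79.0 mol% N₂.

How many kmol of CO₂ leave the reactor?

576 kmol

Stoichiometric O₂ = 0.5 × 597 = 298.5 kmol; O₂ fed = 298.5 × 1.921 = 573.4 kmol.
N₂ fed = 573.4 × 79/21 = 2157 kmol.
Fuel reacted = 0.964 × 597 → ξ = 575.5 kmol.
Outlet (n = n₀ + ν ξ):
  CO: 597 − 1(575.5) = 21.49
  O₂: 573.4 − 0.5(575.5) = 285.7
  N₂: 2157 (inert)
  CO₂: 0 + 1(575.5) = 575.5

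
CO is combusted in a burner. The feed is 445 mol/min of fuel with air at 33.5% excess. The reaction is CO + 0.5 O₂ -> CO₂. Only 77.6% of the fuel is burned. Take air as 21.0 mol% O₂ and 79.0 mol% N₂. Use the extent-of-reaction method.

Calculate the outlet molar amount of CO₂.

345 mol/min

Stoichiometric O₂ = 0.5 × 445 = 222.5 mol/min; O₂ fed = 222.5 × 1.335 = 297 mol/min.
N₂ fed = 297 × 79/21 = 1117 mol/min.
Fuel reacted = 0.776 × 445 → ξ = 345.3 mol/min.
Outlet (n = n₀ + ν ξ):
  CO: 445 − 1(345.3) = 99.68
  O₂: 297 − 0.5(345.3) = 124.4
  N₂: 1117 (inert)
  CO₂: 0 + 1(345.3) = 345.3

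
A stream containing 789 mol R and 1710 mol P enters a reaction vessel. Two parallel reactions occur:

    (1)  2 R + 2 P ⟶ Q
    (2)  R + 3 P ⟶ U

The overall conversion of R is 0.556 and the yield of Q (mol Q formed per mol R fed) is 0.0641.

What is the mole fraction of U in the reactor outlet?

0.253

Yield of Q: 1ξ₁ / 789 = 0.0641 → ξ₁ = 50.57 mol.
Conversion of R: 2ξ₁ + 1ξ₂ = 0.556 × 789 = 438.7 → ξ₂ = 337.5 mol.
Outlet amounts (n = n₀ + Σ ν·ξ):
  R: 789 − 2(50.57) − 1(337.5) = 350.3
  P: 1710 − 2(50.57) − 3(337.5) = 596.2
  Q: 0 + 1(50.57) = 50.57
  U: 0 + 1(337.5) = 337.5
Total out = 1335 mol; y_U = 337.5 / 1335 = 0.2529.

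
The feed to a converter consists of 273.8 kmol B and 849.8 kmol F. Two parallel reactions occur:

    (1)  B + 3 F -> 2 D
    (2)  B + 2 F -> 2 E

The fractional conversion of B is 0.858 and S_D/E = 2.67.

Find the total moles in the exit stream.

718 kmol

Conversion of B: B consumed = 0.858 × 273.8 = 234.9 kmol = 1ξ₁ + 1ξ₂.
Selectivity: 2ξ₁ / (2ξ₂) = 2.67 → ξ₁ = 2.67 ξ₂.
Substitute: (1·2.67 + 1) ξ₂ = 234.9 → ξ₂ = 64.01 kmol, ξ₁ = 170.9 kmol.
Outlet amounts (n = n₀ + Σ ν·ξ):
  B: 273.8 − 1(170.9) − 1(64.01) = 38.88
  F: 849.8 − 3(170.9) − 2(64.01) = 209
  D: 0 + 2(170.9) = 341.8
  E: 0 + 2(64.01) = 128
Total out = 38.88 + 209 + 341.8 + 128 = 717.8 kmol.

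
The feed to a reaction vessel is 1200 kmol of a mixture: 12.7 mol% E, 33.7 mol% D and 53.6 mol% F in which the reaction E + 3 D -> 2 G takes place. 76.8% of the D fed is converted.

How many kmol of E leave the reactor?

D reacted = 0.768 × 404.4 = 310.6 kmol; ν_D = −3, so ξ = 310.6/3 = 103.5 kmol.
Outlet amounts (n = n₀ + ν ξ):
  E: 152.4 − 1(103.5) = 48.87
  D: 404.4 − 3(103.5) = 93.82
  G: 0 + 2(103.5) = 207.1
  F: 643.2 (inert)

48.9 kmol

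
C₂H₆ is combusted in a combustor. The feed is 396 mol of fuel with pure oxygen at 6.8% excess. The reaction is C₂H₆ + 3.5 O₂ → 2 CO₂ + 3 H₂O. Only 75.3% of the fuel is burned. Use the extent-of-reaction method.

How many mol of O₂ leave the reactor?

Stoichiometric O₂ = 3.5 × 396 = 1386 mol; O₂ fed = 1386 × 1.068 = 1480 mol.
Fuel reacted = 0.753 × 396 → ξ = 298.2 mol.
Outlet (n = n₀ + ν ξ):
  C₂H₆: 396 − 1(298.2) = 97.81
  O₂: 1480 − 3.5(298.2) = 436.6
  CO₂: 0 + 2(298.2) = 596.4
  H₂O: 0 + 3(298.2) = 894.6

437 mol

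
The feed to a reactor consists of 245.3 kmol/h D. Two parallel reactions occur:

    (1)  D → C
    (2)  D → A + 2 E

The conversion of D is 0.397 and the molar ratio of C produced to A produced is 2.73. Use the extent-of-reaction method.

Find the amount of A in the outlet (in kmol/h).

Conversion of D: D consumed = 0.397 × 245.3 = 97.38 kmol/h = 1ξ₁ + 1ξ₂.
Selectivity: 1ξ₁ / (1ξ₂) = 2.73 → ξ₁ = 2.73 ξ₂.
Substitute: (1·2.73 + 1) ξ₂ = 97.38 → ξ₂ = 26.11 kmol/h, ξ₁ = 71.28 kmol/h.
Outlet amounts (n = n₀ + Σ ν·ξ):
  D: 245.3 − 1(71.28) − 1(26.11) = 147.9
  C: 0 + 1(71.28) = 71.28
  A: 0 + 1(26.11) = 26.11
  E: 0 + 2(26.11) = 52.22

26.1 kmol/h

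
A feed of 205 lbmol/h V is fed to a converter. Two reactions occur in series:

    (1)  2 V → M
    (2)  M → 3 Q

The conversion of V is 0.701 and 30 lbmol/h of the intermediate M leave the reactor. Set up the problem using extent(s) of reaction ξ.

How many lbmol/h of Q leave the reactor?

Conversion of V: V consumed = 2ξ₁ = 0.701 × 205 → ξ₁ = 71.85 lbmol/h.
M balance: n_M = 0 + 1ξ₁ − 1ξ₂ = 30 → ξ₂ = (1·71.85 − 30)/1 = 41.85 lbmol/h.
Outlet amounts (n = n₀ + Σ ν·ξ):
  V: 205 − 2(71.85) = 61.3
  M: 0 + 1(71.85) − 1(41.85) = 30
  Q: 0 + 3(41.85) = 125.6

126 lbmol/h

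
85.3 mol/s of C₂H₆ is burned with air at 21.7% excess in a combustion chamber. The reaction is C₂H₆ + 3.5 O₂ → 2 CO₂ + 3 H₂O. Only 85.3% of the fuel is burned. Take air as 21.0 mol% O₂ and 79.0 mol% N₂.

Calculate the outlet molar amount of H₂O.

Stoichiometric O₂ = 3.5 × 85.3 = 298.6 mol/s; O₂ fed = 298.6 × 1.217 = 363.3 mol/s.
N₂ fed = 363.3 × 79/21 = 1367 mol/s.
Fuel reacted = 0.853 × 85.3 → ξ = 72.76 mol/s.
Outlet (n = n₀ + ν ξ):
  C₂H₆: 85.3 − 1(72.76) = 12.54
  O₂: 363.3 − 3.5(72.76) = 108.7
  N₂: 1367 (inert)
  CO₂: 0 + 2(72.76) = 145.5
  H₂O: 0 + 3(72.76) = 218.3

218 mol/s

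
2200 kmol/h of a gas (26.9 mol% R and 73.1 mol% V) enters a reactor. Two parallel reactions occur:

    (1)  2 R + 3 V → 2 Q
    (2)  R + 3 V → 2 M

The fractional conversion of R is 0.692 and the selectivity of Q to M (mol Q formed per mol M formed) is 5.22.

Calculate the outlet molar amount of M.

71.6 kmol/h

Conversion of R: R consumed = 0.692 × 591.8 = 409.5 kmol/h = 2ξ₁ + 1ξ₂.
Selectivity: 2ξ₁ / (2ξ₂) = 5.22 → ξ₁ = 5.22 ξ₂.
Substitute: (2·5.22 + 1) ξ₂ = 409.5 → ξ₂ = 35.8 kmol/h, ξ₁ = 186.9 kmol/h.
Outlet amounts (n = n₀ + Σ ν·ξ):
  R: 591.8 − 2(186.9) − 1(35.8) = 182.3
  V: 1608 − 3(186.9) − 3(35.8) = 940.2
  Q: 0 + 2(186.9) = 373.7
  M: 0 + 2(35.8) = 71.6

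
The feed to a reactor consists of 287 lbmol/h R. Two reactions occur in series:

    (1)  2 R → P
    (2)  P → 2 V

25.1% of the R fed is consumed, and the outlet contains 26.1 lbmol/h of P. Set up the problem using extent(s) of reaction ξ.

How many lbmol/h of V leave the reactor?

19.8 lbmol/h

Conversion of R: R consumed = 2ξ₁ = 0.251 × 287 → ξ₁ = 36.02 lbmol/h.
P balance: n_P = 0 + 1ξ₁ − 1ξ₂ = 26.1 → ξ₂ = (1·36.02 − 26.1)/1 = 9.919 lbmol/h.
Outlet amounts (n = n₀ + Σ ν·ξ):
  R: 287 − 2(36.02) = 215
  P: 0 + 1(36.02) − 1(9.919) = 26.1
  V: 0 + 2(9.919) = 19.84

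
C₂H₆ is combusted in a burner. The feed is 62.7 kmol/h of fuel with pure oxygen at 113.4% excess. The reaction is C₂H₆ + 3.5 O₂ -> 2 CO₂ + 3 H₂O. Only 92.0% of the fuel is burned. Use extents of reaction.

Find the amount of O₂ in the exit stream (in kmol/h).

266 kmol/h

Stoichiometric O₂ = 3.5 × 62.7 = 219.5 kmol/h; O₂ fed = 219.5 × 2.134 = 468.3 kmol/h.
Fuel reacted = 0.92 × 62.7 → ξ = 57.68 kmol/h.
Outlet (n = n₀ + ν ξ):
  C₂H₆: 62.7 − 1(57.68) = 5.016
  O₂: 468.3 − 3.5(57.68) = 266.4
  CO₂: 0 + 2(57.68) = 115.4
  H₂O: 0 + 3(57.68) = 173.1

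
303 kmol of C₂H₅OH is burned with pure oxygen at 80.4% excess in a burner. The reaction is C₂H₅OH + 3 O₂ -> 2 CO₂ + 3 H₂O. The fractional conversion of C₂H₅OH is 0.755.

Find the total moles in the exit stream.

2170 kmol

Stoichiometric O₂ = 3 × 303 = 909 kmol; O₂ fed = 909 × 1.804 = 1640 kmol.
Fuel reacted = 0.755 × 303 → ξ = 228.8 kmol.
Outlet (n = n₀ + ν ξ):
  C₂H₅OH: 303 − 1(228.8) = 74.23
  O₂: 1640 − 3(228.8) = 953.5
  CO₂: 0 + 2(228.8) = 457.5
  H₂O: 0 + 3(228.8) = 686.3
Total out = 74.23 + 953.5 + 457.5 + 686.3 = 2172 kmol.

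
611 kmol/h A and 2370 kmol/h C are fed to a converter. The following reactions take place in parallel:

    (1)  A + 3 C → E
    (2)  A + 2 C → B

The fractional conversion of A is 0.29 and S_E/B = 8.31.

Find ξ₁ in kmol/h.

ξ₁ = 158 kmol/h

Conversion of A: A consumed = 0.29 × 611 = 177.2 kmol/h = 1ξ₁ + 1ξ₂.
Selectivity: 1ξ₁ / (1ξ₂) = 8.31 → ξ₁ = 8.31 ξ₂.
Substitute: (1·8.31 + 1) ξ₂ = 177.2 → ξ₂ = 19.03 kmol/h, ξ₁ = 158.2 kmol/h.
Outlet amounts (n = n₀ + Σ ν·ξ):
  A: 611 − 1(158.2) − 1(19.03) = 433.8
  C: 2370 − 3(158.2) − 2(19.03) = 1857
  E: 0 + 1(158.2) = 158.2
  B: 0 + 1(19.03) = 19.03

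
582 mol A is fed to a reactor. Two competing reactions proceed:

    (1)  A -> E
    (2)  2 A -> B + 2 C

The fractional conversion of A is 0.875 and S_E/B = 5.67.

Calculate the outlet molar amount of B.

Conversion of A: A consumed = 0.875 × 582 = 509.2 mol = 1ξ₁ + 2ξ₂.
Selectivity: 1ξ₁ / (1ξ₂) = 5.67 → ξ₁ = 5.67 ξ₂.
Substitute: (1·5.67 + 2) ξ₂ = 509.2 → ξ₂ = 66.4 mol, ξ₁ = 376.5 mol.
Outlet amounts (n = n₀ + Σ ν·ξ):
  A: 582 − 1(376.5) − 2(66.4) = 72.75
  E: 0 + 1(376.5) = 376.5
  B: 0 + 1(66.4) = 66.4
  C: 0 + 2(66.4) = 132.8

66.4 mol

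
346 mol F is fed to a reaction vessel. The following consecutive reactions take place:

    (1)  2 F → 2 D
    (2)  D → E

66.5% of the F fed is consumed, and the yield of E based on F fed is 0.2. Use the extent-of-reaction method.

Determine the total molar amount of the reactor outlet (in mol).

346 mol

Conversion of F: F consumed = 2ξ₁ = 0.665 × 346 → ξ₁ = 115 mol.
Yield of E: 1ξ₂ / 346 = 0.2 → ξ₂ = 69.2 mol.
Outlet amounts (n = n₀ + Σ ν·ξ):
  F: 346 − 2(115) = 115.9
  D: 0 + 2(115) − 1(69.2) = 160.9
  E: 0 + 1(69.2) = 69.2
Total out = 115.9 + 160.9 + 69.2 = 346 mol.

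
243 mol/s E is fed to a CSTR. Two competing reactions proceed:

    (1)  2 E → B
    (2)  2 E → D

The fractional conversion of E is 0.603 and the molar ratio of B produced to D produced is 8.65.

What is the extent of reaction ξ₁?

ξ₁ = 65.7 mol/s

Conversion of E: E consumed = 0.603 × 243 = 146.5 mol/s = 2ξ₁ + 2ξ₂.
Selectivity: 1ξ₁ / (1ξ₂) = 8.65 → ξ₁ = 8.65 ξ₂.
Substitute: (2·8.65 + 2) ξ₂ = 146.5 → ξ₂ = 7.592 mol/s, ξ₁ = 65.67 mol/s.
Outlet amounts (n = n₀ + Σ ν·ξ):
  E: 243 − 2(65.67) − 2(7.592) = 96.47
  B: 0 + 1(65.67) = 65.67
  D: 0 + 1(7.592) = 7.592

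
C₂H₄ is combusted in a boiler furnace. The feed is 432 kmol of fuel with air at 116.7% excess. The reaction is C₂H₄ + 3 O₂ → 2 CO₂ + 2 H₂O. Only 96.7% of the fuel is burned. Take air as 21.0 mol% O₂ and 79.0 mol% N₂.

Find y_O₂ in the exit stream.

Stoichiometric O₂ = 3 × 432 = 1296 kmol; O₂ fed = 1296 × 2.167 = 2808 kmol.
N₂ fed = 2808 × 79/21 = 10570 kmol.
Fuel reacted = 0.967 × 432 → ξ = 417.7 kmol.
Outlet (n = n₀ + ν ξ):
  C₂H₄: 432 − 1(417.7) = 14.26
  O₂: 2808 − 3(417.7) = 1555
  N₂: 10570 (inert)
  CO₂: 0 + 2(417.7) = 835.5
  H₂O: 0 + 2(417.7) = 835.5
Total out = 13810 kmol; y_O₂ = 1555 / 13810 = 0.1127.

0.113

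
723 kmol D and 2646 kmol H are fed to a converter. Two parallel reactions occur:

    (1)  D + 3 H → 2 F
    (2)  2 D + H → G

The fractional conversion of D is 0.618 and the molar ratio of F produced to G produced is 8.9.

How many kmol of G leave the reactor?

69.3 kmol

Conversion of D: D consumed = 0.618 × 723 = 446.8 kmol = 1ξ₁ + 2ξ₂.
Selectivity: 2ξ₁ / (1ξ₂) = 8.9 → ξ₁ = 4.45 ξ₂.
Substitute: (1·4.45 + 2) ξ₂ = 446.8 → ξ₂ = 69.27 kmol, ξ₁ = 308.3 kmol.
Outlet amounts (n = n₀ + Σ ν·ξ):
  D: 723 − 1(308.3) − 2(69.27) = 276.2
  H: 2646 − 3(308.3) − 1(69.27) = 1652
  F: 0 + 2(308.3) = 616.5
  G: 0 + 1(69.27) = 69.27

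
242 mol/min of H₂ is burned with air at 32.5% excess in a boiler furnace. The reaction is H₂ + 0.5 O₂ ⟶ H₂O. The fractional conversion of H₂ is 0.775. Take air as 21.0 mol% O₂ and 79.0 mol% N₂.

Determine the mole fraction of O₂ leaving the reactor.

0.073

Stoichiometric O₂ = 0.5 × 242 = 121 mol/min; O₂ fed = 121 × 1.325 = 160.3 mol/min.
N₂ fed = 160.3 × 79/21 = 603.1 mol/min.
Fuel reacted = 0.775 × 242 → ξ = 187.6 mol/min.
Outlet (n = n₀ + ν ξ):
  H₂: 242 − 1(187.6) = 54.45
  O₂: 160.3 − 0.5(187.6) = 66.55
  N₂: 603.1 (inert)
  H₂O: 0 + 1(187.6) = 187.6
Total out = 911.7 mol/min; y_O₂ = 66.55 / 911.7 = 0.073.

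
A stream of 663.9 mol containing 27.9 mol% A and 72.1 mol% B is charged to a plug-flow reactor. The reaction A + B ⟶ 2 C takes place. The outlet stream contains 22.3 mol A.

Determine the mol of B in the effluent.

For A: n = n₀ − 1ξ → 22.3 = 185.2 − 1ξ, giving ξ = 162.9 mol.
Outlet amounts (n = n₀ + ν ξ):
  A: 185.2 − 1(162.9) = 22.3
  B: 478.7 − 1(162.9) = 315.7
  C: 0 + 2(162.9) = 325.9

316 mol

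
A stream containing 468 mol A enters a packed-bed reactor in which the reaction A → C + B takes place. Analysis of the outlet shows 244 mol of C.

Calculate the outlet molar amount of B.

For C: n = n₀ + 1ξ → 244 = 0 + 1ξ, giving ξ = 244 mol.
Outlet amounts (n = n₀ + ν ξ):
  A: 468 − 1(244) = 224
  C: 0 + 1(244) = 244
  B: 0 + 1(244) = 244

244 mol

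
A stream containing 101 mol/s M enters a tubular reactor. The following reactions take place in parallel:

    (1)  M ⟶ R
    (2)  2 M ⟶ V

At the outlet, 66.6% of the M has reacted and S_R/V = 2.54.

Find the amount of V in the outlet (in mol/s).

Conversion of M: M consumed = 0.666 × 101 = 67.27 mol/s = 1ξ₁ + 2ξ₂.
Selectivity: 1ξ₁ / (1ξ₂) = 2.54 → ξ₁ = 2.54 ξ₂.
Substitute: (1·2.54 + 2) ξ₂ = 67.27 → ξ₂ = 14.82 mol/s, ξ₁ = 37.63 mol/s.
Outlet amounts (n = n₀ + Σ ν·ξ):
  M: 101 − 1(37.63) − 2(14.82) = 33.73
  R: 0 + 1(37.63) = 37.63
  V: 0 + 1(14.82) = 14.82

14.8 mol/s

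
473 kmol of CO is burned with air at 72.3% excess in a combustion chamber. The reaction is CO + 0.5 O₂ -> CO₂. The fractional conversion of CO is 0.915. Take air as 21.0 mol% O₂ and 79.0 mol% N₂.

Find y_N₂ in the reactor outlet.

Stoichiometric O₂ = 0.5 × 473 = 236.5 kmol; O₂ fed = 236.5 × 1.723 = 407.5 kmol.
N₂ fed = 407.5 × 79/21 = 1533 kmol.
Fuel reacted = 0.915 × 473 → ξ = 432.8 kmol.
Outlet (n = n₀ + ν ξ):
  CO: 473 − 1(432.8) = 40.2
  O₂: 407.5 − 0.5(432.8) = 191.1
  N₂: 1533 (inert)
  CO₂: 0 + 1(432.8) = 432.8
Total out = 2197 kmol; y_N₂ = 1533 / 2197 = 0.6977.

0.698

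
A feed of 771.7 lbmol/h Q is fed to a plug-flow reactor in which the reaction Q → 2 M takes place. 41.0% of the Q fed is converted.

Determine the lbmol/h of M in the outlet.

Q reacted = 0.41 × 771.7 = 316.4 lbmol/h; ν_Q = −1, so ξ = 316.4/1 = 316.4 lbmol/h.
Outlet amounts (n = n₀ + ν ξ):
  Q: 771.7 − 1(316.4) = 455.3
  M: 0 + 2(316.4) = 632.8

633 lbmol/h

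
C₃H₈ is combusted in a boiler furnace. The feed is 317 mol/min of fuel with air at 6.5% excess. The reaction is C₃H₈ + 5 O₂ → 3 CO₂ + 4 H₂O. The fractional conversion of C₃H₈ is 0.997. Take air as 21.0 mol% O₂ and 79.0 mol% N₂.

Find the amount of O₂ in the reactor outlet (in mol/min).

Stoichiometric O₂ = 5 × 317 = 1585 mol/min; O₂ fed = 1585 × 1.065 = 1688 mol/min.
N₂ fed = 1688 × 79/21 = 6350 mol/min.
Fuel reacted = 0.997 × 317 → ξ = 316 mol/min.
Outlet (n = n₀ + ν ξ):
  C₃H₈: 317 − 1(316) = 0.951
  O₂: 1688 − 5(316) = 107.8
  N₂: 6350 (inert)
  CO₂: 0 + 3(316) = 948.1
  H₂O: 0 + 4(316) = 1264

108 mol/min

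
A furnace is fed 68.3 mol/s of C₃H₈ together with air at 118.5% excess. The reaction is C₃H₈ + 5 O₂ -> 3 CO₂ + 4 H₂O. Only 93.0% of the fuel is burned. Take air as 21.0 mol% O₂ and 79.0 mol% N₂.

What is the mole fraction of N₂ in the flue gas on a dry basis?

Stoichiometric O₂ = 5 × 68.3 = 341.5 mol/s; O₂ fed = 341.5 × 2.185 = 746.2 mol/s.
N₂ fed = 746.2 × 79/21 = 2807 mol/s.
Fuel reacted = 0.93 × 68.3 → ξ = 63.52 mol/s.
Outlet (n = n₀ + ν ξ):
  C₃H₈: 68.3 − 1(63.52) = 4.781
  O₂: 746.2 − 5(63.52) = 428.6
  N₂: 2807 (inert)
  CO₂: 0 + 3(63.52) = 190.6
  H₂O: 0 + 4(63.52) = 254.1
Dry total = 3431 mol/s; y_N₂ (dry) = 2807 / 3431 = 0.8182.

0.818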